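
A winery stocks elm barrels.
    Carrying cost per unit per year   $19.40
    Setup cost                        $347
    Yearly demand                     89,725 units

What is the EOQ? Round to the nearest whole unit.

EOQ = √(2DS/H) = √(2 × 89,725 × 347 / 19.4)
    = √(3,209,750.00) ≈ 1,791.58

1,792 units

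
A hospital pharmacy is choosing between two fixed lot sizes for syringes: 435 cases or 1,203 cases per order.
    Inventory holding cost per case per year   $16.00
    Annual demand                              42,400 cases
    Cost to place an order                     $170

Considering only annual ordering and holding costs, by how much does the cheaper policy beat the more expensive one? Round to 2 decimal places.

Annual cost at Q: ordering D·S/Q plus holding Q·H/2.
TC(435) = (42,400/435)×170 + (435/2)×16 = $20,050.11
TC(1,203) = (42,400/1,203)×170 + (1,203/2)×16 = $15,615.69
Cheaper: Q = 1,203.  Difference = $4,434.43

$4,434.43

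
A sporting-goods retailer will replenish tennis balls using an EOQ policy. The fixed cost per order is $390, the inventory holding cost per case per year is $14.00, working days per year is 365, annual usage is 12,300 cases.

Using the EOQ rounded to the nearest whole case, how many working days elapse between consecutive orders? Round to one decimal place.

2DS/H = 2·12,300·390/14 = 685,285.71
EOQ = √685,285.71 ≈ 827.82 → Q = 828 cases
T = Q/D × 365 days = 828/12,300 × 365 = 24.571 days

24.6 days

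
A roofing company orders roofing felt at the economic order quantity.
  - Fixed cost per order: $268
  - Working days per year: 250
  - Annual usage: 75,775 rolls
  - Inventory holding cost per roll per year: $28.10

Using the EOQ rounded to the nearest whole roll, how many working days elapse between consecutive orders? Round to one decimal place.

4.0 days

2DS/H = 2·75,775·268/28.1 = 1,445,387.90
EOQ = √1,445,387.90 ≈ 1,202.24 → Q = 1,202 rolls
Cycle time = (working days × Q)/D = (250 × 1,202) / 75,775 = 3.966 days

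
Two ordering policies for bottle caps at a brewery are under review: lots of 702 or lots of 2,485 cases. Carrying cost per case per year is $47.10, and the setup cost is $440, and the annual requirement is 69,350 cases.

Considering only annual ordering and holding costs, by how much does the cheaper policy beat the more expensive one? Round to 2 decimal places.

$10,801.69

TC(Q) = (D/Q)S + (Q/2)H
TC(702) = (69,350/702)×440 + (702/2)×47.1 = $59,999.34
TC(2,485) = (69,350/2,485)×440 + (2,485/2)×47.1 = $70,801.03
Lots of 702 are cheaper by $10,801.69.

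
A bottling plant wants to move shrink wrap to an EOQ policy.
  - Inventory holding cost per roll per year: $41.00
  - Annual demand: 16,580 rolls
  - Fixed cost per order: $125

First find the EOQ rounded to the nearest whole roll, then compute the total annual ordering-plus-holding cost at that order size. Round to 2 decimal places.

Q* = √(2·D·S / H) = √(2·16,580·125 / 41) = √101,097.6 ≈ 317.96 → Q = 318 rolls
Orders/yr = 16,580/318 = 52.138; ordering cost = 52.138 × $125 = $6,517.30
Average inventory = 318/2 = 159; holding cost = 159 × $41 = $6,519.00
Total = $6,517.30 + $6,519.00 = $13,036.30

$13,036.30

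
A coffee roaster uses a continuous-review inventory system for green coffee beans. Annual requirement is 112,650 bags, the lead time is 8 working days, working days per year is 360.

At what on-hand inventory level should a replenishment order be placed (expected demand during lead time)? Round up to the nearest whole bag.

Daily demand d = 112,650 / 360 = 312.917 bags/day
Demand during lead time = 312.917 × 8 = 2,503.33
Reorder point = 2,503.33 → round up

2,504 bags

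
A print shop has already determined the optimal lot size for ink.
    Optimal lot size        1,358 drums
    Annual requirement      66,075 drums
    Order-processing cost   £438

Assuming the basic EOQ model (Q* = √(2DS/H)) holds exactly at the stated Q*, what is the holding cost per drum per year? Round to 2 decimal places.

£31.39

EOQ relation: Q² = 2DS/H, so rearrange for the unknown.
H = 2DS / Q² = 2 × 66,075 × 438 / 1,358² = 31.3864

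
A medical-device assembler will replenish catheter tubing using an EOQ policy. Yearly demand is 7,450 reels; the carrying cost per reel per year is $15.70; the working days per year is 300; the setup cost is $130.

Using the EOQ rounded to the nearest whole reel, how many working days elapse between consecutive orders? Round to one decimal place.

14.1 days

2DS/H = 2·7,450·130/15.7 = 123,375.80
EOQ = √123,375.80 ≈ 351.25 → Q = 351 reels
Days between orders = 300 / (D/Q) = 300 / 21.225 ≈ 14.134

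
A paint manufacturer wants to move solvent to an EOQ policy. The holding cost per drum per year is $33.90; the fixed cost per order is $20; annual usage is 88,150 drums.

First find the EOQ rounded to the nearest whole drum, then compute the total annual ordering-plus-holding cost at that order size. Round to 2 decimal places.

$10,933.05

2DS/H = 2·88,150·20/33.9 = 104,011.80
EOQ = √104,011.80 ≈ 322.51 → Q = 323 drums
Orders/yr = 88,150/323 = 272.910; ordering cost = 272.910 × $20 = $5,458.20
Average inventory = 323/2 = 161.5; holding cost = 161.5 × $33.9 = $5,474.85
Total = $5,458.20 + $5,474.85 = $10,933.05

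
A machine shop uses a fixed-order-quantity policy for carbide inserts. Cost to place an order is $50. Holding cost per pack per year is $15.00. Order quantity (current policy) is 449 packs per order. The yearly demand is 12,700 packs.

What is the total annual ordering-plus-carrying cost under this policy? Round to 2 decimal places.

$4,781.75

Annual ordering cost = (D/Q)·S = (12,700/449) × 50 = $1,414.25
Annual holding cost  = (Q/2)·H = (449/2) × 15 = $3,367.50
Total = $1,414.25 + $3,367.50 = $4,781.75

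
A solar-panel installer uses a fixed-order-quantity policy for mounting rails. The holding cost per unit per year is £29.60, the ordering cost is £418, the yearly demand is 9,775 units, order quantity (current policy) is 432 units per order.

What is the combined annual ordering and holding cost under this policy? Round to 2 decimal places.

£15,851.82

Annual ordering cost = (D/Q)·S = (9,775/432) × 418 = £9,458.22
Annual holding cost  = (Q/2)·H = (432/2) × 29.6 = £6,393.60
Total = £9,458.22 + £6,393.60 = £15,851.82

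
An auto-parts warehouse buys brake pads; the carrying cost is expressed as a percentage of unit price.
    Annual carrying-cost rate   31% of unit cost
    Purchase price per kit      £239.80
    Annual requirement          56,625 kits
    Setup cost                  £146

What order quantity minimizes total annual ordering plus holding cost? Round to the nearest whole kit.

Holding cost per kit per year: H = 31% × £239.8 = £74.3380
Optimal lot size Q* = (2 × 56,625 × £146 / £74.338)^½ ≈ 471.62

472 kits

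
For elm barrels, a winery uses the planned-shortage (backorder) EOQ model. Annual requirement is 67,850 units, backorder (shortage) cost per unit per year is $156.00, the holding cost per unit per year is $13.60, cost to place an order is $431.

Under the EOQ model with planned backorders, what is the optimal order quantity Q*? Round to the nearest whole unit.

Q* = √(2DS/H) · √((H + b)/b)
   = √(2 × 67,850 × 431 / 13.6) · √((13.6 + 156) / 156)
   = 2,073.763 × 1.0427 ≈ 2,162.27

2,162 units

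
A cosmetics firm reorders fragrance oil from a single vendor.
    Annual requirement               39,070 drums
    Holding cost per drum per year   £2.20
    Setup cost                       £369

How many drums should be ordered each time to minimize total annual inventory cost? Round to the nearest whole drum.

Q* = √(2·D·S / H) = √(2·39,070·369 / 2.2) = √13,106,209.1 ≈ 3,620.25

3,620 drums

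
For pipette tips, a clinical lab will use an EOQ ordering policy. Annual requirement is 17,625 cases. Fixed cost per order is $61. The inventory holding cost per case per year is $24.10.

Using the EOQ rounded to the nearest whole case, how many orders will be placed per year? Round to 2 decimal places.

Q* = √(2·D·S / H) = √(2·17,625·61 / 24.1) = √89,222.0 ≈ 298.70 → Q = 299
N = D/Q = 17,625/299 ≈ 58.946 orders/yr

58.95 orders per year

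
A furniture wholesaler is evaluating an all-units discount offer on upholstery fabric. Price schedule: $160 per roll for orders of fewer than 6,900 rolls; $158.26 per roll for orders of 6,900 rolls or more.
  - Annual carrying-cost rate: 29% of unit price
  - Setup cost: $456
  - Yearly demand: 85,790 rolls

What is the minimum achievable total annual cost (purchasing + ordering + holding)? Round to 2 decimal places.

H₁ = 29%×$160 = $46.4000;  H₂ = 29%×$158.26 = $45.8954
EOQ₁ = √(2×85,790×456/46.4000) = 1,298.54  (< 6,900, feasible at tier 1)
EOQ₂ = √(2×85,790×456/45.8954) = 1,305.66  (< 6,900 → use Q = 6,900 at tier-2 price)
TC(tier 1 (EOQ₁), Q≈1,298.5) = $13,786,652.45
TC(tier 2, Q≈6,900.0) = $13,741,134.13
Minimum at tier 2: $13,741,134.13

$13,741,134.13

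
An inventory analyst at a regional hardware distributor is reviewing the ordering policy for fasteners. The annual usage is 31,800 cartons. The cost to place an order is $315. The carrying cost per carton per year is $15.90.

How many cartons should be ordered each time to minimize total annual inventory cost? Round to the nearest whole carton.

Optimal lot size Q* = (2 × 31,800 × $315 / $15.9)^½ ≈ 1,122.50

1,122 cartons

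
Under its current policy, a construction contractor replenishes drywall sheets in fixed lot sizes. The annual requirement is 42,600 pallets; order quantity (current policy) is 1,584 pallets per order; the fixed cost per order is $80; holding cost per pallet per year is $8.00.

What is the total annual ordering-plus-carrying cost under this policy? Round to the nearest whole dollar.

$8,488

Ordering: D/Q × S = 42,600/1,584 × $80 = $2,151.52
Holding:  Q/2 × H = 1,584/2 × $8 = $6,336.00
Total = $2,151.52 + $6,336.00 = $8,487.52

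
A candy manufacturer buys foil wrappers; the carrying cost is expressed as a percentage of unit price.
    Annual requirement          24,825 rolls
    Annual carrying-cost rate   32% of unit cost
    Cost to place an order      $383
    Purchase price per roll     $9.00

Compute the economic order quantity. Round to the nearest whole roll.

2,570 rolls

Holding cost per roll per year: H = 32% × $9 = $2.8800
Optimal lot size Q* = (2 × 24,825 × $383 / $2.88)^½ ≈ 2,569.58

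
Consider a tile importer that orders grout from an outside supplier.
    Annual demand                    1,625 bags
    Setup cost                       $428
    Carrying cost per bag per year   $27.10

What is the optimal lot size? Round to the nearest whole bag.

Q* = √(2·D·S / H) = √(2·1,625·428 / 27.1) = √51,328.4 ≈ 226.56

227 bags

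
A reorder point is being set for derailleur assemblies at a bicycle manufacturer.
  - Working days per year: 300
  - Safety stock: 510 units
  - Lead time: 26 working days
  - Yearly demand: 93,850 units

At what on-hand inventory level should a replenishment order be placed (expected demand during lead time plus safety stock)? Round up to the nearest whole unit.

Daily demand d = 93,850 / 300 = 312.833 units/day
Demand during lead time = 312.833 × 26 = 8,133.67
Reorder point = 8,133.67 + 510 = 8,643.67 → round up

8,644 units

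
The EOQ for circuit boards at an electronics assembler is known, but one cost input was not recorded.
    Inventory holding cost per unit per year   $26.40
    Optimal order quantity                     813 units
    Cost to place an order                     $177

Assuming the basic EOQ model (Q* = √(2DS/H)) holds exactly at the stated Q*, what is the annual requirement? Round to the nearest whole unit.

Since Q* = (2DS/H)^½, squaring gives Q*²·H = 2DS.
D = Q²H / (2S) = 813² × 26.4 / (2 × 177) = 49,292.60

49,293 units per year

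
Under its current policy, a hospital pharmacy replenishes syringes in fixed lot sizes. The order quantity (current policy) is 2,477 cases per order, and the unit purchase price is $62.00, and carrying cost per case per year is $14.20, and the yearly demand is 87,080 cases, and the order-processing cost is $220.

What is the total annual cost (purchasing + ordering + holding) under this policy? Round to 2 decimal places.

$5,424,280.89

Orders/yr = 87,080/2,477 = 35.155; ordering cost = 35.155 × $220 = $7,734.19
Average inventory = 2,477/2 = 1238.5; holding cost = 1238.5 × $14.2 = $17,586.70
Purchase cost = D·C = 87,080 × 62 = $5,398,960.00
Total = $7,734.19 + $17,586.70 + $5,398,960.00 = $5,424,280.89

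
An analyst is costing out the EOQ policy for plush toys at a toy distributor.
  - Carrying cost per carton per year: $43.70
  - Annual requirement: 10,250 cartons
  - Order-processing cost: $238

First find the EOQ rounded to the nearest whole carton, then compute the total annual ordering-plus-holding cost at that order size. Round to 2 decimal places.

2DS/H = 2·10,250·238/43.7 = 111,647.60
EOQ = √111,647.60 ≈ 334.14 → Q = 334 cartons
Annual ordering cost = (D/Q)·S = (10,250/334) × 238 = $7,303.89
Annual holding cost  = (Q/2)·H = (334/2) × 43.7 = $7,297.90
Total = $7,303.89 + $7,297.90 = $14,601.79

$14,601.79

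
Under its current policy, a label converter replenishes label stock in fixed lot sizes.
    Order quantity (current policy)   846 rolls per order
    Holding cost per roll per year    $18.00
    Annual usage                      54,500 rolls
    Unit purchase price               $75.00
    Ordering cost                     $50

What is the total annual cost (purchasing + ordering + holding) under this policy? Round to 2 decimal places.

Orders/yr = 54,500/846 = 64.421; ordering cost = 64.421 × $50 = $3,221.04
Average inventory = 846/2 = 423; holding cost = 423 × $18 = $7,614.00
Purchase cost = D·C = 54,500 × 75 = $4,087,500.00
Total = $3,221.04 + $7,614.00 + $4,087,500.00 = $4,098,335.04

$4,098,335.04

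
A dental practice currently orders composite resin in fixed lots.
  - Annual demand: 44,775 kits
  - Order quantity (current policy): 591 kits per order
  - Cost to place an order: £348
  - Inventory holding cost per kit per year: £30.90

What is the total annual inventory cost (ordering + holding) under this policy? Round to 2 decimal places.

Ordering: D/Q × S = 44,775/591 × £348 = £26,364.97
Holding:  Q/2 × H = 591/2 × £30.9 = £9,130.95
Total = £26,364.97 + £9,130.95 = £35,495.92

£35,495.92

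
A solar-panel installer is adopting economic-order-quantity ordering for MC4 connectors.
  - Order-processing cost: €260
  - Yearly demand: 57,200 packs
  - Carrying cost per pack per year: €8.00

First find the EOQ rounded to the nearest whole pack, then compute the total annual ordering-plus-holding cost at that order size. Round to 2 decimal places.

Optimal lot size Q* = (2 × 57,200 × €260 / €8)^½ ≈ 1,928.21 → Q = 1,928 packs
Ordering: D/Q × S = 57,200/1,928 × €260 = €7,713.69
Holding:  Q/2 × H = 1,928/2 × €8 = €7,712.00
Total = €7,713.69 + €7,712.00 = €15,425.69

€15,425.69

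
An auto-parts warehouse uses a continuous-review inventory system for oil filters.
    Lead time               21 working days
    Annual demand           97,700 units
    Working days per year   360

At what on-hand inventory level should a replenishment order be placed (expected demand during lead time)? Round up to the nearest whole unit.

5,700 units

Daily demand d = 97,700 / 360 = 271.389 units/day
Demand during lead time = 271.389 × 21 = 5,699.17
Reorder point = 5,699.17 → round up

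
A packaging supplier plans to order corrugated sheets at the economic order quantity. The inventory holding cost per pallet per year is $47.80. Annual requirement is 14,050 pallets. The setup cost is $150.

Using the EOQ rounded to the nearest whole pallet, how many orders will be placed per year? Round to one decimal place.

47.3 orders per year

Q* = √(2·D·S / H) = √(2·14,050·150 / 47.8) = √88,179.9 ≈ 296.95 → Q = 297
N = D/Q = 14,050/297 ≈ 47.306 orders/yr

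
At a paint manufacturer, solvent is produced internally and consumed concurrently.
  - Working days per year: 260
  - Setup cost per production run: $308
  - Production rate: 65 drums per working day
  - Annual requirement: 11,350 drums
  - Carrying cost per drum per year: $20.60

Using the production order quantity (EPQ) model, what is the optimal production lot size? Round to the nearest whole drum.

1,017 drums

d = 11,350/260 = 43.6538 drums/day;  effective holding cost H(1 − d/p) = 20.6·(1 − 43.6538/65) = 6.76509
Q* = √(2DS / H_eff) = √(2·11,350·308 / 6.76509) ≈ 1,016.60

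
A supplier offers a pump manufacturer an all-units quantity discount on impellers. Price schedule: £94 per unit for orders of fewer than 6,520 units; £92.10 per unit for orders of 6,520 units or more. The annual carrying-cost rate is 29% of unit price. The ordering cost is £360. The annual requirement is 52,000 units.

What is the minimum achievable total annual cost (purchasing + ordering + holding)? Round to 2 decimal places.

£4,879,142.51

H₁ = 29%×£94 = £27.2600;  H₂ = 29%×£92.10 = £26.7090
EOQ₁ = √(2×52,000×360/27.2600) = 1,171.94  (< 6,520, feasible at tier 1)
EOQ₂ = √(2×52,000×360/26.7090) = 1,183.97  (< 6,520 → use Q = 6,520 at tier-2 price)
TC(tier 1 (EOQ₁), Q≈1,171.9) = £4,919,947.06
TC(tier 2, Q≈6,520.0) = £4,879,142.51
Minimum at tier 2: £4,879,142.51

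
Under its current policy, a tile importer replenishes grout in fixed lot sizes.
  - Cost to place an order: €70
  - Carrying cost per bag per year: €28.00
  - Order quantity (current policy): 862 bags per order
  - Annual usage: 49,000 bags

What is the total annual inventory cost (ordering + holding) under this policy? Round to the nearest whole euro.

Orders/yr = 49,000/862 = 56.845; ordering cost = 56.845 × €70 = €3,979.12
Average inventory = 862/2 = 431; holding cost = 431 × €28 = €12,068.00
Total = €3,979.12 + €12,068.00 = €16,047.12

€16,047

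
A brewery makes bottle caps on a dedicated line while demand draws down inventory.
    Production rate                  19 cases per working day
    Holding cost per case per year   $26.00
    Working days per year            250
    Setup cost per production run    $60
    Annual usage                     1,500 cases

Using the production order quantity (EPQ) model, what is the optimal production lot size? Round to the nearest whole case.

Daily demand d = 1,500/250 = 6.000; p = 19; 1 − d/p = 0.68421
EPQ = √(2DS / (H(1 − d/p)))
    = √(2 × 1,500 × 60 / (26 × 0.68421)) ≈ 100.59

101 cases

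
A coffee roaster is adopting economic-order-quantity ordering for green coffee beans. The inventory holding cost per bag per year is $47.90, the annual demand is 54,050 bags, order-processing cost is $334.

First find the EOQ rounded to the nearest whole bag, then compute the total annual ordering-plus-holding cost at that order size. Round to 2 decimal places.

$41,586.64

Q* = √(2·D·S / H) = √(2·54,050·334 / 47.9) = √753,766.2 ≈ 868.20 → Q = 868 bags
Annual ordering cost = (D/Q)·S = (54,050/868) × 334 = $20,798.04
Annual holding cost  = (Q/2)·H = (868/2) × 47.9 = $20,788.60
Total = $20,798.04 + $20,788.60 = $41,586.64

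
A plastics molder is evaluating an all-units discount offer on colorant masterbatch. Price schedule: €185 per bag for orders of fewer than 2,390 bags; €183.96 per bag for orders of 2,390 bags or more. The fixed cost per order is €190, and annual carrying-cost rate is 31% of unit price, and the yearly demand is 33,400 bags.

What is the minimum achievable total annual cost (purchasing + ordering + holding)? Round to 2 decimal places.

€6,205,979.37

H₁ = 31%×€185 = €57.3500;  H₂ = 31%×€183.96 = €57.0276
EOQ₁ = √(2×33,400×190/57.3500) = 470.43  (< 2,390, feasible at tier 1)
EOQ₂ = √(2×33,400×190/57.0276) = 471.76  (< 2,390 → use Q = 2,390 at tier-2 price)
TC(tier 1 (EOQ₁), Q≈470.4) = €6,205,979.37
TC(tier 2, Q≈2,390.0) = €6,215,067.21
Minimum at tier 1 (EOQ₁): €6,205,979.37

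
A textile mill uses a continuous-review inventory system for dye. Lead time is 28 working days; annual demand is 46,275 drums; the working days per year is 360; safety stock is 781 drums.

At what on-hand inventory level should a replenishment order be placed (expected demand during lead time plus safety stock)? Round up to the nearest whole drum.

Daily demand d = 46,275 / 360 = 128.542 drums/day
Demand during lead time = 128.542 × 28 = 3,599.17
Reorder point = 3,599.17 + 781 = 4,380.17 → round up

4,381 drums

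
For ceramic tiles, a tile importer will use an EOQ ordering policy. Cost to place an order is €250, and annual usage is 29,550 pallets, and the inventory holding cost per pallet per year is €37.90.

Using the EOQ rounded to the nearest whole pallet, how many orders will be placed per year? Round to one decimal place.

2DS/H = 2·29,550·250/37.9 = 389,841.69
EOQ = √389,841.69 ≈ 624.37 → Q = 624
N = D/Q = 29,550/624 ≈ 47.356 orders/yr

47.4 orders per year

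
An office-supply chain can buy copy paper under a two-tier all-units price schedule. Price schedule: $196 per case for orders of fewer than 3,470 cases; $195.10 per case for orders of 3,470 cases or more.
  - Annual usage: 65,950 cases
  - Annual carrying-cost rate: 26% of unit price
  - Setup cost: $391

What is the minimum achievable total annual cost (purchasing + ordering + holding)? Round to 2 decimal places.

$12,962,285.86

H₁ = 26%×$196 = $50.9600;  H₂ = 26%×$195.10 = $50.7260
EOQ₁ = √(2×65,950×391/50.9600) = 1,006.00  (< 3,470, feasible at tier 1)
EOQ₂ = √(2×65,950×391/50.7260) = 1,008.31  (< 3,470 → use Q = 3,470 at tier-2 price)
TC(tier 1 (EOQ₁), Q≈1,006.0) = $12,977,465.53
TC(tier 2, Q≈3,470.0) = $12,962,285.86
Minimum at tier 2: $12,962,285.86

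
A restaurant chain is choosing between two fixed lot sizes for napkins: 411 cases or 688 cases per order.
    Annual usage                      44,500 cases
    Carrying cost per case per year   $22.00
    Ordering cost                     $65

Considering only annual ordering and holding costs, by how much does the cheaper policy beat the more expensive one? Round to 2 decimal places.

$213.50

TC(Q) = (D/Q)S + (Q/2)H
TC(411) = (44,500/411)×65 + (411/2)×22 = $11,558.71
TC(688) = (44,500/688)×65 + (688/2)×22 = $11,772.22
Lots of 411 are cheaper by $213.50.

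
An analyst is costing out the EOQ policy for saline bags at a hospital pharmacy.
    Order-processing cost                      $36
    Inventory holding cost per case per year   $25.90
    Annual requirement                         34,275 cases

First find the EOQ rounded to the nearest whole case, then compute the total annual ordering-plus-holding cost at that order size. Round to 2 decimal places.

2DS/H = 2·34,275·36/25.9 = 95,281.85
EOQ = √95,281.85 ≈ 308.68 → Q = 309 cases
Orders/yr = 34,275/309 = 110.922; ordering cost = 110.922 × $36 = $3,993.20
Average inventory = 309/2 = 154.5; holding cost = 154.5 × $25.9 = $4,001.55
Total = $3,993.20 + $4,001.55 = $7,994.75

$7,994.75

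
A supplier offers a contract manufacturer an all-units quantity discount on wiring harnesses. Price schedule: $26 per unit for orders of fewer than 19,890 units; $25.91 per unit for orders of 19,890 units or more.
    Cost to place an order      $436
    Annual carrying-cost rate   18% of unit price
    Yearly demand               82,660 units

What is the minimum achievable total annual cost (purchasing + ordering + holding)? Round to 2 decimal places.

H₁ = 18%×$26 = $4.6800;  H₂ = 18%×$25.91 = $4.6638
EOQ₁ = √(2×82,660×436/4.6800) = 3,924.49  (< 19,890, feasible at tier 1)
EOQ₂ = √(2×82,660×436/4.6638) = 3,931.30  (< 19,890 → use Q = 19,890 at tier-2 price)
TC(tier 1 (EOQ₁), Q≈3,924.5) = $2,167,526.60
TC(tier 2, Q≈19,890.0) = $2,189,914.04
Minimum at tier 1 (EOQ₁): $2,167,526.60

$2,167,526.60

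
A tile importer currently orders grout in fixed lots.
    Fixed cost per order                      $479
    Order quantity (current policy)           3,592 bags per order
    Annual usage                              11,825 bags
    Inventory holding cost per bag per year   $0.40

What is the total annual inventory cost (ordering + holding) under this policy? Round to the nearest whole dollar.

Orders/yr = 11,825/3,592 = 3.292; ordering cost = 3.292 × $479 = $1,576.89
Average inventory = 3,592/2 = 1796; holding cost = 1796 × $0.4 = $718.40
Total = $1,576.89 + $718.40 = $2,295.29

$2,295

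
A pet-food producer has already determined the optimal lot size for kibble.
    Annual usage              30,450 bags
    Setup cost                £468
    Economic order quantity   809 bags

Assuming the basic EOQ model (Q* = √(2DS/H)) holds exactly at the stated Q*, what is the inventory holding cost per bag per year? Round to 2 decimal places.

From Q* = √(2DS/H) ⇒ Q*² = 2DS/H.
H = 2DS / Q² = 2 × 30,450 × 468 / 809² = 43.5478

£43.55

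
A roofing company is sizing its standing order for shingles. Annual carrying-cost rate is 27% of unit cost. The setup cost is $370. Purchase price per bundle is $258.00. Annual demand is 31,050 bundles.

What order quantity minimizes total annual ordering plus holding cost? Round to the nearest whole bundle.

574 bundles

H = i·C = 0.27 × $258 = $69.6600 per bundle-year
Q* = √(2·D·S / H) = √(2·31,050·370 / 69.66) = √329,845.0 ≈ 574.32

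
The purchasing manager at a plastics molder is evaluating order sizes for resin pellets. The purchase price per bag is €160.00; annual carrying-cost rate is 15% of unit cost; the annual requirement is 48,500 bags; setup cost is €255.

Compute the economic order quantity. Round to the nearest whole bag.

H = i·C = 0.15 × €160 = €24.0000 per bag-year
Q* = √(2·D·S / H) = √(2·48,500·255 / 24) = √1,030,625.0 ≈ 1,015.20

1,015 bags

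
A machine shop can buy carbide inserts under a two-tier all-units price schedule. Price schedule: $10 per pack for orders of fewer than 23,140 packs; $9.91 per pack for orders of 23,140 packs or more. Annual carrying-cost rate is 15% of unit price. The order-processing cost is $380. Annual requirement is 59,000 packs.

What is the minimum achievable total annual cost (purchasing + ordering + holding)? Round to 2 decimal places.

$598,201.22

H₁ = 15%×$10 = $1.5000;  H₂ = 15%×$9.91 = $1.4865
EOQ₁ = √(2×59,000×380/1.5000) = 5,467.48  (< 23,140, feasible at tier 1)
EOQ₂ = √(2×59,000×380/1.4865) = 5,492.25  (< 23,140 → use Q = 23,140 at tier-2 price)
TC(tier 1 (EOQ₁), Q≈5,467.5) = $598,201.22
TC(tier 2, Q≈23,140.0) = $602,857.69
Minimum at tier 1 (EOQ₁): $598,201.22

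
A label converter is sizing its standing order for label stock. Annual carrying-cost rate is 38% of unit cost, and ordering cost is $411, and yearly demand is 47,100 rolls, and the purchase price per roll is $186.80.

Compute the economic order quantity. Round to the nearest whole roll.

739 rolls

H = i·C = 0.38 × $186.8 = $70.9840 per roll-year
Optimal lot size Q* = (2 × 47,100 × $411 / $70.984)^½ ≈ 738.53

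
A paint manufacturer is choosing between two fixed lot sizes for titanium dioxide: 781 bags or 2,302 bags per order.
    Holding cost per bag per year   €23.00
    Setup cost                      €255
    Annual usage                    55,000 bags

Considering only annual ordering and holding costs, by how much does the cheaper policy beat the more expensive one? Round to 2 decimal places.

Annual cost at Q: ordering D·S/Q plus holding Q·H/2.
TC(781) = (55,000/781)×255 + (781/2)×23 = €26,939.25
TC(2,302) = (55,000/2,302)×255 + (2,302/2)×23 = €32,565.53
|ΔTC| = |€26,939.25 − €32,565.53| = €5,626.28

€5,626.28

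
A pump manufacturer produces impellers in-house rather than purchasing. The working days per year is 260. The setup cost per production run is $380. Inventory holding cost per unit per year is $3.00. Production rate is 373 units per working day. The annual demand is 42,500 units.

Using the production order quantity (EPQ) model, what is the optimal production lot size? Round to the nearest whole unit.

4,378 units

Daily demand d = 42,500/260 = 163.462; p = 373; 1 − d/p = 0.56177
EPQ = √(2DS / (H(1 − d/p)))
    = √(2 × 42,500 × 380 / (3 × 0.56177)) ≈ 4,377.87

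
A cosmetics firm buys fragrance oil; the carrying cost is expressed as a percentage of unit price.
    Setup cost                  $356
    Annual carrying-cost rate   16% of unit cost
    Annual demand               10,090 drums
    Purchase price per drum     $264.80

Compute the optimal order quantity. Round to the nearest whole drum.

Holding cost per drum per year: H = 16% × $264.8 = $42.3680
Q* = √(2·D·S / H) = √(2·10,090·356 / 42.368) = √169,563.8 ≈ 411.78

412 drums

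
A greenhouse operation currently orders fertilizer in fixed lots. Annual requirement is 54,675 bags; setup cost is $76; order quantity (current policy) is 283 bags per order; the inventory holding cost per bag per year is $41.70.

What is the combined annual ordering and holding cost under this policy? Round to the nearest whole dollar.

Ordering: D/Q × S = 54,675/283 × $76 = $14,683.04
Holding:  Q/2 × H = 283/2 × $41.7 = $5,900.55
Total = $14,683.04 + $5,900.55 = $20,583.59

$20,584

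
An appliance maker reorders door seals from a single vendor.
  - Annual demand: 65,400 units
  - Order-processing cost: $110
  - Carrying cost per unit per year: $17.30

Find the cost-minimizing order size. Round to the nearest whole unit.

Q* = √(2·D·S / H) = √(2·65,400·110 / 17.3) = √831,676.3 ≈ 911.96

912 units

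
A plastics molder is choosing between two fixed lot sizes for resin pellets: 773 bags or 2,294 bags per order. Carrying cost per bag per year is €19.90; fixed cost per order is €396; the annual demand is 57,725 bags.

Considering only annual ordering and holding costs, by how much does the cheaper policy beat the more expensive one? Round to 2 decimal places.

€4,473.24

Annual cost at Q: ordering D·S/Q plus holding Q·H/2.
TC(773) = (57,725/773)×396 + (773/2)×19.9 = €37,263.28
TC(2,294) = (57,725/2,294)×396 + (2,294/2)×19.9 = €32,790.03
Cheaper: Q = 2,294.  Difference = €4,473.24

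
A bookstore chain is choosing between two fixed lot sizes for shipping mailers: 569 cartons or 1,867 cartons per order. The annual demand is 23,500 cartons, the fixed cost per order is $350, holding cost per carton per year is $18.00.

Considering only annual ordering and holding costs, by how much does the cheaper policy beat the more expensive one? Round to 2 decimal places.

For each Q, cost = (D/Q)·S + (Q/2)·H.
TC(569) = (23,500/569)×350 + (569/2)×18 = $19,576.18
TC(1,867) = (23,500/1,867)×350 + (1,867/2)×18 = $21,208.46
Cheaper: Q = 569.  Difference = $1,632.28

$1,632.28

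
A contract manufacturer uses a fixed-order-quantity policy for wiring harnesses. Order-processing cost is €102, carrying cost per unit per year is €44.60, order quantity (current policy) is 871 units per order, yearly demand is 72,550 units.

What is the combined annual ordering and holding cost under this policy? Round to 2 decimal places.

€27,919.40

Ordering: D/Q × S = 72,550/871 × €102 = €8,496.10
Holding:  Q/2 × H = 871/2 × €44.6 = €19,423.30
Total = €8,496.10 + €19,423.30 = €27,919.40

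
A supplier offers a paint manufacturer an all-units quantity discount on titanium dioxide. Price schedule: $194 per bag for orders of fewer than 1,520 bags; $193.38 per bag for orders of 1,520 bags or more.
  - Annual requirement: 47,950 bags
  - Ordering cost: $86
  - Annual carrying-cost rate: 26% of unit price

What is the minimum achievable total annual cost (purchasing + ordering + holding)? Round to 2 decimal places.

$9,313,495.85

H₁ = 26%×$194 = $50.4400;  H₂ = 26%×$193.38 = $50.2788
EOQ₁ = √(2×47,950×86/50.4400) = 404.36  (< 1,520, feasible at tier 1)
EOQ₂ = √(2×47,950×86/50.2788) = 405.01  (< 1,520 → use Q = 1,520 at tier-2 price)
TC(tier 1 (EOQ₁), Q≈404.4) = $9,322,696.05
TC(tier 2, Q≈1,520.0) = $9,313,495.85
Minimum at tier 2: $9,313,495.85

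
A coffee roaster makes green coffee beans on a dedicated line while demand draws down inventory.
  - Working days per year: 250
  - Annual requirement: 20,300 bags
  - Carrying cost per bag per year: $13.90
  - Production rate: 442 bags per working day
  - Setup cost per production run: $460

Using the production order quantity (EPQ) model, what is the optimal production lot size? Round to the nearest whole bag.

1,283 bags

d = 20,300/250 = 81.2000 bags/day;  effective holding cost H(1 − d/p) = 13.9·(1 − 81.2000/442) = 11.34643
Q* = √(2DS / H_eff) = √(2·20,300·460 / 11.34643) ≈ 1,282.96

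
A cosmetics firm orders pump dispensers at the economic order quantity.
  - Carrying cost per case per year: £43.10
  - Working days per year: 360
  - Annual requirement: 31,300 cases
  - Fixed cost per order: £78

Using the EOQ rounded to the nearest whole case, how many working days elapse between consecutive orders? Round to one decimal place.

2DS/H = 2·31,300·78/43.1 = 113,290.02
EOQ = √113,290.02 ≈ 336.59 → Q = 337 cases
Days between orders = 360 / (D/Q) = 360 / 92.878 ≈ 3.876

3.9 days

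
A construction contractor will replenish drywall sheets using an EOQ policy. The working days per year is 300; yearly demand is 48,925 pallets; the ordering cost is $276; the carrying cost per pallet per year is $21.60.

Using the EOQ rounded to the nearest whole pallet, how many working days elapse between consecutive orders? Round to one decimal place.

Q* = √(2·D·S / H) = √(2·48,925·276 / 21.6) = √1,250,305.6 ≈ 1,118.17 → Q = 1,118 pallets
Cycle time = (working days × Q)/D = (300 × 1,118) / 48,925 = 6.855 days

6.9 days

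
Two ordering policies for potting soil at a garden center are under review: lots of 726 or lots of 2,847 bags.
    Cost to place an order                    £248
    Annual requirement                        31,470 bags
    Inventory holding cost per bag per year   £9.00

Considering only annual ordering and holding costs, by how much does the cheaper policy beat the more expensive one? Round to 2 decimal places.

£1,535.75

Annual cost at Q: ordering D·S/Q plus holding Q·H/2.
TC(726) = (31,470/726)×248 + (726/2)×9 = £14,017.08
TC(2,847) = (31,470/2,847)×248 + (2,847/2)×9 = £15,552.83
Lots of 726 are cheaper by £1,535.75.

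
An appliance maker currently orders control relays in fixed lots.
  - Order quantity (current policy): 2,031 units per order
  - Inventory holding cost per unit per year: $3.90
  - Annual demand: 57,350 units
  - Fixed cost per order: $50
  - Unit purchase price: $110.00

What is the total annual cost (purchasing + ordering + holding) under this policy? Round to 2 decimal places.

Annual ordering cost = (D/Q)·S = (57,350/2,031) × 50 = $1,411.87
Annual holding cost  = (Q/2)·H = (2,031/2) × 3.9 = $3,960.45
Purchase cost = D·C = 57,350 × 110 = $6,308,500.00
Total = $1,411.87 + $3,960.45 + $6,308,500.00 = $6,313,872.32

$6,313,872.32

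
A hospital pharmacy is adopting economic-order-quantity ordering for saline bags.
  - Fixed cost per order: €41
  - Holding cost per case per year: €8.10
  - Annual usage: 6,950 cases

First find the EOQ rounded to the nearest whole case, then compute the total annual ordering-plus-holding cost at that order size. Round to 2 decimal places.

€2,148.53

Q* = √(2·D·S / H) = √(2·6,950·41 / 8.1) = √70,358.0 ≈ 265.25 → Q = 265 cases
Annual ordering cost = (D/Q)·S = (6,950/265) × 41 = €1,075.28
Annual holding cost  = (Q/2)·H = (265/2) × 8.1 = €1,073.25
Total = €1,075.28 + €1,073.25 = €2,148.53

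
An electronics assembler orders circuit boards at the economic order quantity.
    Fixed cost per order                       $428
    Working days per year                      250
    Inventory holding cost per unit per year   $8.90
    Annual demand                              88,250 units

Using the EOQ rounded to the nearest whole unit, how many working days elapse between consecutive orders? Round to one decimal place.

8.3 days

EOQ = √(2DS/H) = √(2 × 88,250 × 428 / 8.9)
    = √(8,487,865.17) ≈ 2,913.39 → Q = 2,913 units
Cycle time = (working days × Q)/D = (250 × 2,913) / 88,250 = 8.252 days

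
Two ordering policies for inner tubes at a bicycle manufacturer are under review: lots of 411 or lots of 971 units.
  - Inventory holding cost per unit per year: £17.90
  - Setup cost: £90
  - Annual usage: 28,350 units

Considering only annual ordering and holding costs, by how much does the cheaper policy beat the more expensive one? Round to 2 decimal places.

TC(Q) = (D/Q)S + (Q/2)H
TC(411) = (28,350/411)×90 + (411/2)×17.9 = £9,886.48
TC(971) = (28,350/971)×90 + (971/2)×17.9 = £11,318.15
|ΔTC| = |£9,886.48 − £11,318.15| = £1,431.67

£1,431.67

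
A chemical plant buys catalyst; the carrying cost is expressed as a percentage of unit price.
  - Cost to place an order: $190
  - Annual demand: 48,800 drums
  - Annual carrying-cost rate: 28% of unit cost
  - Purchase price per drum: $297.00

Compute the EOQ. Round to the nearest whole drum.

Carrying cost H = $297 × 28% = $83.1600/drum/yr
Optimal lot size Q* = (2 × 48,800 × $190 / $83.16)^½ ≈ 472.22

472 drums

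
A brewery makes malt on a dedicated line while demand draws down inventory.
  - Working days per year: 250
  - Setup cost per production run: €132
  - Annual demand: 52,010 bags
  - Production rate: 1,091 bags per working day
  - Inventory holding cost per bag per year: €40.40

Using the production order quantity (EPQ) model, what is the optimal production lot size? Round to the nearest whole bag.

d = 52,010/250 = 208.0400 bags/day;  effective holding cost H(1 − d/p) = 40.4·(1 − 208.0400/1091) = 32.69623
Q* = √(2DS / H_eff) = √(2·52,010·132 / 32.69623) ≈ 648.03

648 bags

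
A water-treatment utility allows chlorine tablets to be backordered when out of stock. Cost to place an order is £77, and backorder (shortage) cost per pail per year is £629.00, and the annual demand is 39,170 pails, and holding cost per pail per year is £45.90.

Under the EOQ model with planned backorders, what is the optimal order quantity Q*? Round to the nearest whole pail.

376 pails

Basic EOQ = √(2·39,170·77/45.9) = 362.519
Backorder adjustment √((H+b)/b) = √((45.9+629)/629) = 1.0358
Q* = 362.519 × 1.0358 ≈ 375.51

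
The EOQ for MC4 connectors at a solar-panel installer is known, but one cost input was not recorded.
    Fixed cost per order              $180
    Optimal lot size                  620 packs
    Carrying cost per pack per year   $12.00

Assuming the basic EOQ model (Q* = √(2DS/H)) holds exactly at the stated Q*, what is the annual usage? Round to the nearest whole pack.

12,813 packs per year

EOQ relation: Q² = 2DS/H, so rearrange for the unknown.
D = Q²H / (2S) = 620² × 12 / (2 × 180) = 12,813.33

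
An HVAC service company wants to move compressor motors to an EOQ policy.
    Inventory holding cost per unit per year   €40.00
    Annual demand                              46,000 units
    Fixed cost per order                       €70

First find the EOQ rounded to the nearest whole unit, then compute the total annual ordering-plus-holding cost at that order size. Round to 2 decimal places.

€16,049.93

2DS/H = 2·46,000·70/40 = 161,000.00
EOQ = √161,000.00 ≈ 401.25 → Q = 401 units
Ordering: D/Q × S = 46,000/401 × €70 = €8,029.93
Holding:  Q/2 × H = 401/2 × €40 = €8,020.00
Total = €8,029.93 + €8,020.00 = €16,049.93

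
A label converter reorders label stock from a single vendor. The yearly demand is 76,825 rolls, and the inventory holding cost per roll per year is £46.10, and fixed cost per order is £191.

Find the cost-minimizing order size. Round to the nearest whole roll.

798 rolls

Optimal lot size Q* = (2 × 76,825 × £191 / £46.1)^½ ≈ 797.87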